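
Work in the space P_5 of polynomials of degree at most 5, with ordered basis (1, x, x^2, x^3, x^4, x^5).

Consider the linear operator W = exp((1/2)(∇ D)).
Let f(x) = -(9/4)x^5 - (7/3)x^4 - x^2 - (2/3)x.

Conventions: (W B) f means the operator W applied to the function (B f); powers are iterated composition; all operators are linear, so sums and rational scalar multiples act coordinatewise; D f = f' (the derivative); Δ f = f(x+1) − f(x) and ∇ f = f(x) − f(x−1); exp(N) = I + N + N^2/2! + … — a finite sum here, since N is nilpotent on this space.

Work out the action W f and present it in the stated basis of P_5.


order-1 term: -(45/2)x^3 + (79/4)x^2 - (17/2)x - 1/24
order-2 term: -(135/4)x + 107/4
the series for exp((1/2)(∇ D)) f terminates at order 2
exp((1/2)(∇ D)) f = -(9/4)x^5 - (7/3)x^4 - (45/2)x^3 + (75/4)x^2 - (515/12)x + 641/24

g(x) = -(9/4)x^5 - (7/3)x^4 - (45/2)x^3 + (75/4)x^2 - (515/12)x + 641/24


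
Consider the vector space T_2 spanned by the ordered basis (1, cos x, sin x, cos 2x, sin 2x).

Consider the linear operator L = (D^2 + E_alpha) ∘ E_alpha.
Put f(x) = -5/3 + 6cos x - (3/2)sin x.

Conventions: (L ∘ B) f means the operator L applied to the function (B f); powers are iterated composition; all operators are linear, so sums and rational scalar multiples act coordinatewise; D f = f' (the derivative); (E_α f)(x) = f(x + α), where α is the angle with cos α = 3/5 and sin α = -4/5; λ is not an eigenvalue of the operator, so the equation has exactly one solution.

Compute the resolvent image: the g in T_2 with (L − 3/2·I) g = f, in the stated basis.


write g with unknown coordinates in the stated basis and equate coefficients in (L − 3/2·I) g = f
solving from the highest basis element down gives g = 10/3 - (1452/569)cos x + (261/569)sin x
check: L g = 10/3 + (1236/569)cos x - (462/569)sin x
so L g − 3/2·g = -5/3 + 6cos x - (3/2)sin x = f ✓

the image equals g(x) = 10/3 - (1452/569)cos x + (261/569)sin x


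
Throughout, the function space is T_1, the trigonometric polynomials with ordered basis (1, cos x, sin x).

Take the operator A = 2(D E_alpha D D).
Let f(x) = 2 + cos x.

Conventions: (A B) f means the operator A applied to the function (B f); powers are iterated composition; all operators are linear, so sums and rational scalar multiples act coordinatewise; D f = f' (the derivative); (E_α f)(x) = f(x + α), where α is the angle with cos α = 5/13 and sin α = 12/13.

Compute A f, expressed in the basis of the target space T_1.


g(x) = (24/13)cos x + (10/13)sin x

D f = -sin x
D D f = -cos x
E_alpha D D f = -(5/13)cos x + (12/13)sin x
D (E_alpha D D) f = (12/13)cos x + (5/13)sin x
(2(D E_alpha D D)) f = (24/13)cos x + (10/13)sin x


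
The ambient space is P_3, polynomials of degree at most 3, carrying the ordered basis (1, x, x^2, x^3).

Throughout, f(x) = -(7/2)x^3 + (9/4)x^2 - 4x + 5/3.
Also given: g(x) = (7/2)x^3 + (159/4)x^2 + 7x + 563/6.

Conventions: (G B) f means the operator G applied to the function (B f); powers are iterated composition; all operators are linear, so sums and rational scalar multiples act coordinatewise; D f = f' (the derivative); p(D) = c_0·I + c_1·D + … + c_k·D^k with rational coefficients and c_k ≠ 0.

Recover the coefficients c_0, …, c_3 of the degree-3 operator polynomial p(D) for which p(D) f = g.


D^0 f = -(7/2)x^3 + (9/4)x^2 - 4x + 5/3
D^1 f = -(21/2)x^2 + (9/2)x - 4
D^2 f = -21x + 9/2
D^3 f = -21
matching coefficients of g against c_0 f + c_1 Df + … from the top degree down determines the c_i
solution: c_0 = -1, c_1 = -4, c_2 = -1, c_3 = -4

p(D) = -I − 4·D − D^2 − 4·D^3, i.e. c_0 = -1, c_1 = -4, c_2 = -1, c_3 = -4


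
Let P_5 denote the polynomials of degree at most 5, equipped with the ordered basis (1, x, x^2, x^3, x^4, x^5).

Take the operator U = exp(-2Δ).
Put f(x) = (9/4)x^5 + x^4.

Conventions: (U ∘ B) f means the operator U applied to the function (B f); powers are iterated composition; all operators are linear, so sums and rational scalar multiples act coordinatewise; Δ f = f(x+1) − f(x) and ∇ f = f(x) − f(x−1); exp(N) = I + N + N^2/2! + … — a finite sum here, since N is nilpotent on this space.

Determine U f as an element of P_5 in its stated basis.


order-1 term: -(45/2)x^4 - 53x^3 - 57x^2 - (61/2)x - 13/2
order-2 term: 90x^3 + 294x^2 + 363x + 163
order-3 term: -180x^2 - 572x - 498
order-4 term: 180x + 376
order-5 term: -72
the series for exp(-2Δ) f terminates at order 5
exp(-2Δ) f = (9/4)x^5 - (43/2)x^4 + 37x^3 + 57x^2 - (119/2)x - 75/2

the result is g(x) = (9/4)x^5 - (43/2)x^4 + 37x^3 + 57x^2 - (119/2)x - 75/2


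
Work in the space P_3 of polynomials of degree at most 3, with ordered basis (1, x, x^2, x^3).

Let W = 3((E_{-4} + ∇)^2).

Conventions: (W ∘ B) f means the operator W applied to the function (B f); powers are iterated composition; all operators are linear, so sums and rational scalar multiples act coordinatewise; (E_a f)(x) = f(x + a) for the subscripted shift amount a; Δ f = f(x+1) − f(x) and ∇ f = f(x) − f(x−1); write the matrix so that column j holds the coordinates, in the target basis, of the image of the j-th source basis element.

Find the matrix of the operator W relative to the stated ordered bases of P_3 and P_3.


image of 1: 3
image of x: 3x - 18
image of x^2: 3x^2 - 36x + 144
image of x^3: 3x^3 - 54x^2 + 432x - 1188
each image's coordinates form column j of the matrix

the matrix is [[3, -18, 144, -1188]; [0, 3, -36, 432]; [0, 0, 3, -54]; [0, 0, 0, 3]] (rows listed top to bottom)


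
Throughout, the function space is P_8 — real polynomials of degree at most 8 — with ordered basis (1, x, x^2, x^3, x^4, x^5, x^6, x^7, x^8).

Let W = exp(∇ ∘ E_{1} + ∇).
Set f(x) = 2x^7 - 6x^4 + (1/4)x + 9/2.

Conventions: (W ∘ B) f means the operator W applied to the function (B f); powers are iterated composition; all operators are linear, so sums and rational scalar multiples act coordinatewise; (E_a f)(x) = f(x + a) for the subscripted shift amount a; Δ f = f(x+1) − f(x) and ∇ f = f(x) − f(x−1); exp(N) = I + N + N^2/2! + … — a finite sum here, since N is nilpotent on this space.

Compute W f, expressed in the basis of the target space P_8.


order-1 term: 28x^6 + 140x^4 - 48x^3 + 84x^2 - 48x + 9/2
order-2 term: 168x^5 + 1120x^3 - 144x^2 + 896x - 96
order-3 term: 560x^4 + 3360x^2 - 192x + 1456
order-4 term: 1120x^3 + 4480x - 96
order-5 term: 1344x^2 + 2240
order-6 term: 896x
order-7 term: 256
the series for exp(∇ ∘ E_{1} + ∇) f terminates at order 7
exp(∇ ∘ E_{1} + ∇) f = 2x^7 + 28x^6 + 168x^5 + 694x^4 + 2192x^3 + 4644x^2 + (24129/4)x + 3769

the result is g(x) = 2x^7 + 28x^6 + 168x^5 + 694x^4 + 2192x^3 + 4644x^2 + (24129/4)x + 3769


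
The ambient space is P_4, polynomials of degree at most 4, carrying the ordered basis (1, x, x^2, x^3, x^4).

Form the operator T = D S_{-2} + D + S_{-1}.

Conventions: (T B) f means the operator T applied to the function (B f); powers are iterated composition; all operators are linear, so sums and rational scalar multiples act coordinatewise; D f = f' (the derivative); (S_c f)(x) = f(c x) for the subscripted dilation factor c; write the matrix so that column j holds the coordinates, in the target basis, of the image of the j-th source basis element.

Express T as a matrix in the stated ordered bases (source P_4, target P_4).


image of 1: 1
image of x: -x - 1
image of x^2: x^2 + 10x
image of x^3: -x^3 - 21x^2
image of x^4: x^4 + 68x^3
each image's coordinates form column j of the matrix

the matrix is [[1, -1, 0, 0, 0]; [0, -1, 10, 0, 0]; [0, 0, 1, -21, 0]; [0, 0, 0, -1, 68]; [0, 0, 0, 0, 1]] (rows listed top to bottom)


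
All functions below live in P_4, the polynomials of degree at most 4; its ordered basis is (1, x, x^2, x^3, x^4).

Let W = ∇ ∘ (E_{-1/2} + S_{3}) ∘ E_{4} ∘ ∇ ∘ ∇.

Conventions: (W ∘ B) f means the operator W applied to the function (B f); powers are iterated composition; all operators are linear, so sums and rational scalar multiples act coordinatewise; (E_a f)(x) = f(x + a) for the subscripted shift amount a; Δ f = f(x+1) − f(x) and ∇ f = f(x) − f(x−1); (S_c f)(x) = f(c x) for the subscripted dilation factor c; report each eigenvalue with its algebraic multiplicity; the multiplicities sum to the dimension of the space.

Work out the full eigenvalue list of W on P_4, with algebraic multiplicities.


image of 1: 0
image of x: 0
image of x^2: 0
image of x^3: 24
image of x^4: 240x + 156
the matrix is upper triangular; its diagonal is (0, 0, 0, 0, 0)
for a triangular matrix the eigenvalues are the diagonal entries, with algebraic multiplicity their repetition count

λ = 0 (multiplicity 5)


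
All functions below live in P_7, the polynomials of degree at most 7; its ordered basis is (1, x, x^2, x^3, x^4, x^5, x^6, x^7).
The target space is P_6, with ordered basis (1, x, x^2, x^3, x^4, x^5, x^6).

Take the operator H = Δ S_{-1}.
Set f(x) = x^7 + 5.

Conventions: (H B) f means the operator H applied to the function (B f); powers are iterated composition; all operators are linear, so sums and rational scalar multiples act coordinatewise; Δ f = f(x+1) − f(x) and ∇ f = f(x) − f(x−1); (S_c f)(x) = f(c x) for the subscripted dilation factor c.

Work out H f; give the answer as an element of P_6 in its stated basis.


S_{-1} f = -x^7 + 5
Δ S_{-1} f = -7x^6 - 21x^5 - 35x^4 - 35x^3 - 21x^2 - 7x - 1

g(x) = -7x^6 - 21x^5 - 35x^4 - 35x^3 - 21x^2 - 7x - 1


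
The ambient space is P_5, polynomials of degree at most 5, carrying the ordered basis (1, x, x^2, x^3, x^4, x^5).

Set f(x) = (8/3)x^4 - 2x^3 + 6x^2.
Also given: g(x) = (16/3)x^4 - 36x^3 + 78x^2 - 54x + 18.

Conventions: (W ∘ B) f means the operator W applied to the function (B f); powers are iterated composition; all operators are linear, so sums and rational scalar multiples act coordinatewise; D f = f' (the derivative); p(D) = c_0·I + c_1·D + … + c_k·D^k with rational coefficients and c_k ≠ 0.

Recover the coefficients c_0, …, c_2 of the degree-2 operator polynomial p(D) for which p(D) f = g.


c_0 = 2, c_1 = -3, c_2 = 3/2

D^0 f = (8/3)x^4 - 2x^3 + 6x^2
D^1 f = (32/3)x^3 - 6x^2 + 12x
D^2 f = 32x^2 - 12x + 12
matching coefficients of g against c_0 f + c_1 Df + … from the top degree down determines the c_i
solution: c_0 = 2, c_1 = -3, c_2 = 3/2


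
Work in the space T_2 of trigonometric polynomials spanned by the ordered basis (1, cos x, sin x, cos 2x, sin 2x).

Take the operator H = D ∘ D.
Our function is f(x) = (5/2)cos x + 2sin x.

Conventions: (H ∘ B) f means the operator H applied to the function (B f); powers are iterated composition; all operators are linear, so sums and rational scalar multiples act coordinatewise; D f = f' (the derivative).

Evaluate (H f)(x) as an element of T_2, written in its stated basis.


D f = 2cos x - (5/2)sin x
D D f = -(5/2)cos x - 2sin x

g(x) = -(5/2)cos x - 2sin x


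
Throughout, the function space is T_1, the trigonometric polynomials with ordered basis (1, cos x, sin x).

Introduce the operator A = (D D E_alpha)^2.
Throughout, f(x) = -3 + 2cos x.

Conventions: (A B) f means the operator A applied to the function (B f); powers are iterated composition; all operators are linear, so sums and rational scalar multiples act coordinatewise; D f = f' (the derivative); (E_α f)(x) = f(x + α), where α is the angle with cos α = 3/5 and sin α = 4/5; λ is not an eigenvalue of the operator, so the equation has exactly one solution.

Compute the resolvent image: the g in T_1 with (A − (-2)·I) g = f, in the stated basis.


write g with unknown coordinates in the stated basis and equate coefficients in (A − (-2)·I) g = f
solving from the highest basis element down gives g = -3/2 + (86/97)cos x + (48/97)sin x
check: A g = (22/97)cos x - (96/97)sin x
so A g − (-2)·g = -3 + 2cos x = f ✓

the result is g(x) = -3/2 + (86/97)cos x + (48/97)sin x


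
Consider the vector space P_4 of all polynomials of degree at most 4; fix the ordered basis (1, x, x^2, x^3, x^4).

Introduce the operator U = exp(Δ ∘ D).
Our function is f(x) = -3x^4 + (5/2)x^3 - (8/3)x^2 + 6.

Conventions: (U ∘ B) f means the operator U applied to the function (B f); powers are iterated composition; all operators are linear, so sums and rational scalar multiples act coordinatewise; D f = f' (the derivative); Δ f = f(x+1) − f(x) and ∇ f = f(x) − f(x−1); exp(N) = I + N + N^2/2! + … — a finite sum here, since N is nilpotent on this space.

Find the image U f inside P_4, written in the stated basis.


order-1 term: -36x^2 - 21x - 59/6
order-2 term: -36
the series for exp(Δ ∘ D) f terminates at order 2
exp(Δ ∘ D) f = -3x^4 + (5/2)x^3 - (116/3)x^2 - 21x - 239/6

the image equals g(x) = -3x^4 + (5/2)x^3 - (116/3)x^2 - 21x - 239/6


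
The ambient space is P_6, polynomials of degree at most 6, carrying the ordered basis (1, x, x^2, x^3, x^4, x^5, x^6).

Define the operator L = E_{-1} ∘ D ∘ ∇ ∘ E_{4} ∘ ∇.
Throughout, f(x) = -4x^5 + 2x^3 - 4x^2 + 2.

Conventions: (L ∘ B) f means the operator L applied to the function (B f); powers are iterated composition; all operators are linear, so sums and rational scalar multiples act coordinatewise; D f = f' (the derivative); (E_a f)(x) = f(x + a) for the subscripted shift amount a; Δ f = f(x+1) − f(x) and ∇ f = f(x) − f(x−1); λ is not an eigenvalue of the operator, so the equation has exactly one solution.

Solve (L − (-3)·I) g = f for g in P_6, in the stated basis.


write g with unknown coordinates in the stated basis and equate coefficients in (L − (-3)·I) g = f
solving from the highest basis element down gives g = -(4/3)x^5 + (2/3)x^3 + (76/3)x^2 + (320/3)x + 994/9
check: L g = -80x^2 - 320x - 988/3
so L g − (-3)·g = -4x^5 + 2x^3 - 4x^2 + 2 = f ✓

g(x) = -(4/3)x^5 + (2/3)x^3 + (76/3)x^2 + (320/3)x + 994/9


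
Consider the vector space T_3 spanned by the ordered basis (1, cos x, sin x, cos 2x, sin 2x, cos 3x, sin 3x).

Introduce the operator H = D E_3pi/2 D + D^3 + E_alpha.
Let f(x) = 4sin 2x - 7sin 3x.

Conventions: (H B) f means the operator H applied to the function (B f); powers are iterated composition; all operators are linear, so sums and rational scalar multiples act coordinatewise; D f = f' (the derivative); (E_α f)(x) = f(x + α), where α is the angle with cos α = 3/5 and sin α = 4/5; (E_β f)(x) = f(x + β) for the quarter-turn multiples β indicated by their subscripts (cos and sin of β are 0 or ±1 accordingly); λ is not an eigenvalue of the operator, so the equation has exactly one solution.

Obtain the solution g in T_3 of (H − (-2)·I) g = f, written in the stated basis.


g(x) = (64/187)cos 2x + (52/187)sin 2x - (31192/158989)cos 3x - (931/158989)sin 3x

write g with unknown coordinates in the stated basis and equate coefficients in (H − (-2)·I) g = f
solving from the highest basis element down gives g = (64/187)cos 2x + (52/187)sin 2x - (31192/158989)cos 3x - (931/158989)sin 3x
check: H g = -(128/187)cos 2x + (644/187)sin 2x + (62384/158989)cos 3x - (1111061/158989)sin 3x
so H g − (-2)·g = 4sin 2x - 7sin 3x = f ✓


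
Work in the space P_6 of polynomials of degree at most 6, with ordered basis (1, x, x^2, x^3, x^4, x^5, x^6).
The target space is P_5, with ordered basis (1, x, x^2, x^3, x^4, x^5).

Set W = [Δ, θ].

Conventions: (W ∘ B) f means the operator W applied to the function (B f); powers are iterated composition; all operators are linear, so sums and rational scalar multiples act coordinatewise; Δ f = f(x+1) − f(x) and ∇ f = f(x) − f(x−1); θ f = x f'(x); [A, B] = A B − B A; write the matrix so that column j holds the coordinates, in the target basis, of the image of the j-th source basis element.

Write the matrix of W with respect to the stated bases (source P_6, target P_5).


image of 1: 0
image of x: 1
image of x^2: 2x + 2
image of x^3: 3x^2 + 6x + 3
image of x^4: 4x^3 + 12x^2 + 12x + 4
image of x^5: 5x^4 + 20x^3 + 30x^2 + 20x + 5
image of x^6: 6x^5 + 30x^4 + 60x^3 + 60x^2 + 30x + 6
each image's coordinates form column j of the matrix

the matrix is [[0, 1, 2, 3, 4, 5, 6]; [0, 0, 2, 6, 12, 20, 30]; [0, 0, 0, 3, 12, 30, 60]; [0, 0, 0, 0, 4, 20, 60]; [0, 0, 0, 0, 0, 5, 30]; [0, 0, 0, 0, 0, 0, 6]] (rows listed top to bottom)


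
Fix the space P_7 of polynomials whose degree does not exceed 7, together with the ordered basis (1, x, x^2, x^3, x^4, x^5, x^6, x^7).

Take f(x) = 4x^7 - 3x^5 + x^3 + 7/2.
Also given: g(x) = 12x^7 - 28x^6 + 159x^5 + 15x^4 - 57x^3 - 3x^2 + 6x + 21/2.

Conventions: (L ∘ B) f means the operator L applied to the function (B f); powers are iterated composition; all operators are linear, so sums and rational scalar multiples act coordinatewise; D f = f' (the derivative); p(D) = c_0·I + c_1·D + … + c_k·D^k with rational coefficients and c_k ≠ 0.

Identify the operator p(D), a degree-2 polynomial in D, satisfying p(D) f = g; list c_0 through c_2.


p(D) = 3·I − D + D^2, i.e. c_0 = 3, c_1 = -1, c_2 = 1

D^0 f = 4x^7 - 3x^5 + x^3 + 7/2
D^1 f = 28x^6 - 15x^4 + 3x^2
D^2 f = 168x^5 - 60x^3 + 6x
matching coefficients of g against c_0 f + c_1 Df + … from the top degree down determines the c_i
solution: c_0 = 3, c_1 = -1, c_2 = 1


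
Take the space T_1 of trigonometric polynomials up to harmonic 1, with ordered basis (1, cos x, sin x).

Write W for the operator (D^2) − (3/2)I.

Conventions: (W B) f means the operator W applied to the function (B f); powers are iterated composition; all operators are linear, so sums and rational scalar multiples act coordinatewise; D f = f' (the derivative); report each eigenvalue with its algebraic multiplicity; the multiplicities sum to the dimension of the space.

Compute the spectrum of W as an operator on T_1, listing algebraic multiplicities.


image of 1: -3/2
image of cos x: -(5/2)cos x
image of sin x: -(5/2)sin x
the matrix is diagonal; its diagonal is (-3/2, -5/2, -5/2)
for a triangular matrix the eigenvalues are the diagonal entries, with algebraic multiplicity their repetition count

λ = -5/2 (multiplicity 2), λ = -3/2 (multiplicity 1)


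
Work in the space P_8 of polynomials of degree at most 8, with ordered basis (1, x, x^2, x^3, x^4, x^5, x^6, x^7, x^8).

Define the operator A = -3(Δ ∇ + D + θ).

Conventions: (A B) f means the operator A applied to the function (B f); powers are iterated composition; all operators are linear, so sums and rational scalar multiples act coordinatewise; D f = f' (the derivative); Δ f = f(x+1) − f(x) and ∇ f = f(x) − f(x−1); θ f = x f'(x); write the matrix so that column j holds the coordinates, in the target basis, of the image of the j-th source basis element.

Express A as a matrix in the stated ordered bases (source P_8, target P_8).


the matrix is [[0, -3, -6, 0, -6, 0, -6, 0, -6]; [0, -3, -6, -18, 0, -30, 0, -42, 0]; [0, 0, -6, -9, -36, 0, -90, 0, -168]; [0, 0, 0, -9, -12, -60, 0, -210, 0]; [0, 0, 0, 0, -12, -15, -90, 0, -420]; [0, 0, 0, 0, 0, -15, -18, -126, 0]; [0, 0, 0, 0, 0, 0, -18, -21, -168]; [0, 0, 0, 0, 0, 0, 0, -21, -24]; [0, 0, 0, 0, 0, 0, 0, 0, -24]] (rows listed top to bottom)

image of 1: 0
image of x: -3x - 3
image of x^2: -6x^2 - 6x - 6
image of x^3: -9x^3 - 9x^2 - 18x
image of x^4: -12x^4 - 12x^3 - 36x^2 - 6
image of x^5: -15x^5 - 15x^4 - 60x^3 - 30x
image of x^6: -18x^6 - 18x^5 - 90x^4 - 90x^2 - 6
image of x^7: -21x^7 - 21x^6 - 126x^5 - 210x^3 - 42x
image of x^8: -24x^8 - 24x^7 - 168x^6 - 420x^4 - 168x^2 - 6
each image's coordinates form column j of the matrix


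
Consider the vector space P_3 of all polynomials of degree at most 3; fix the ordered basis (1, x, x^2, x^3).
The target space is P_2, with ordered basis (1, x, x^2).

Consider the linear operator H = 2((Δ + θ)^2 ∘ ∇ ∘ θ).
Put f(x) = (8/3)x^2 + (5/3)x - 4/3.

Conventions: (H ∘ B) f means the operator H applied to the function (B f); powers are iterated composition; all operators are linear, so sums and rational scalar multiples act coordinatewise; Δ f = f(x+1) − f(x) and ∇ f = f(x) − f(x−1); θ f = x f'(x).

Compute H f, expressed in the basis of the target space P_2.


θ f = (16/3)x^2 + (5/3)x
∇ θ f = (32/3)x - 11/3
Δ ∇ θ f = 32/3
θ ∇ θ f = (32/3)x
(Δ + θ) ∇ θ f = (32/3)x + 32/3
Δ (Δ + θ) ∇ θ f = 32/3
θ (Δ + θ) ∇ θ f = (32/3)x
(Δ + θ) (Δ + θ) ∇ θ f = (32/3)x + 32/3
(2((Δ + θ)^2 ∘ ∇ ∘ θ)) f = (64/3)x + 64/3

g(x) = (64/3)x + 64/3


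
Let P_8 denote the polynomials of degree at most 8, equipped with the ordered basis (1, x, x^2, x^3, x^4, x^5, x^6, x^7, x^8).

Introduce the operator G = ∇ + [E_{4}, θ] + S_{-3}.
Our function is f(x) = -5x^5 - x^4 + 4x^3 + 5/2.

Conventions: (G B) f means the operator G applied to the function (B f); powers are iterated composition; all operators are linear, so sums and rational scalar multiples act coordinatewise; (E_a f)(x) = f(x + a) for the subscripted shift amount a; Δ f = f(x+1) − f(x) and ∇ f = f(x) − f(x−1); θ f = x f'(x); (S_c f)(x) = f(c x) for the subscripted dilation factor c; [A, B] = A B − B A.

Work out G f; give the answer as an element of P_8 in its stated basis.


the image equals g(x) = 1215x^5 - 206x^4 - 1678x^3 - 9776x^2 - 25975x - 51707/2

∇ f = -25x^4 + 46x^3 - 32x^2 + 9x
θ f = -25x^5 - 4x^4 + 12x^3
E_{4} θ f = -25x^5 - 504x^4 - 4052x^3 - 16240x^2 - 32448x - 25856
E_{4} f = -5x^5 - 101x^4 - 812x^3 - 3248x^2 - 6464x - 10235/2
θ E_{4} f = -25x^5 - 404x^4 - 2436x^3 - 6496x^2 - 6464x
[E_{4}, θ] f = -100x^4 - 1616x^3 - 9744x^2 - 25984x - 25856
S_{-3} f = 1215x^5 - 81x^4 - 108x^3 + 5/2
(∇ + [E_{4}, θ] + S_{-3}) f = 1215x^5 - 206x^4 - 1678x^3 - 9776x^2 - 25975x - 51707/2


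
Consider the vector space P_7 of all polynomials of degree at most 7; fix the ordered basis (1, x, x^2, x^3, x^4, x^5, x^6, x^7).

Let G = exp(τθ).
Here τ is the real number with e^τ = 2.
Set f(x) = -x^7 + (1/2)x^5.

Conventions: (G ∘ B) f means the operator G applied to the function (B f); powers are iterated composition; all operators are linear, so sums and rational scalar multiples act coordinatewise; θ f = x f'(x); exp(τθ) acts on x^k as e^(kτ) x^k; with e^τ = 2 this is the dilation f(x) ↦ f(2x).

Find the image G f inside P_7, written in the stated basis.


g(x) = -128x^7 + 16x^5

exp(τθ) x^k = e^(kτ) x^k; with e^τ = 2 this sends x^k to 2^k x^k
x^5 ↦ 32 x^5
x^7 ↦ 128 x^7
applying this coordinatewise to f: exp(τθ) f = -128x^7 + 16x^5


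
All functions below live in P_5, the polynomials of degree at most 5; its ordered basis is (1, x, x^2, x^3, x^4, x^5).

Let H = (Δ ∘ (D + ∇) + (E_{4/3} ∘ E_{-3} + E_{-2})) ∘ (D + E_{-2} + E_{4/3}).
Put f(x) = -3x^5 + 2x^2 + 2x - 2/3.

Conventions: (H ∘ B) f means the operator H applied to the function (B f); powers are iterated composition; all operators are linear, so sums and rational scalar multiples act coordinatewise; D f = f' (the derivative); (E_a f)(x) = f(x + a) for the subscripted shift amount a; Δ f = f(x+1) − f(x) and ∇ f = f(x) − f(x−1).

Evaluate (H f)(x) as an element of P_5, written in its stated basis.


D f = -15x^4 + 4x + 2
E_{-2} f = -3x^5 + 30x^4 - 120x^3 + 242x^2 - 246x + 298/3
E_{4/3} f = -3x^5 - 20x^4 - (160/3)x^3 - (622/9)x^2 - (1082/27)x - 574/81
(D + E_{-2} + E_{4/3}) f = -6x^5 - 5x^4 - (520/3)x^3 + (1556/9)x^2 - (7616/27)x + 7634/81
D (D + E_{-2} + E_{4/3}) f = -30x^4 - 20x^3 - 520x^2 + (3112/9)x - 7616/27
∇ (D + E_{-2} + E_{4/3}) f = -30x^4 + 40x^3 - 550x^2 + (7882/9)x - 16991/27
(D + ∇) (D + E_{-2} + E_{4/3}) f = -60x^4 + 20x^3 - 1070x^2 + (10994/9)x - 24607/27
Δ (D + ∇) (D + E_{-2} + E_{4/3}) f = -240x^3 - 300x^2 - 2320x + 1004/9
E_{-3} (D + E_{-2} + E_{4/3}) f = -6x^5 + 85x^4 - (1960/3)x^3 + (27746/9)x^2 - (213014/27)x + 666587/81
E_{4/3} E_{-3} (D + E_{-2} + E_{4/3}) f = -6x^5 + 45x^4 - (920/3)x^3 + 1234x^2 - (65926/27)x + 5657/3
E_{-2} (D + E_{-2} + E_{4/3}) f = -6x^5 + 55x^4 - (1120/3)x^3 + (14156/9)x^2 - (91088/27)x + 230738/81
(E_{4/3} ∘ E_{-3} + E_{-2}) (D + E_{-2} + E_{4/3}) f = -12x^5 + 100x^4 - 680x^3 + (25262/9)x^2 - (17446/3)x + 383477/81
(Δ ∘ (D + ∇) + (E_{4/3} ∘ E_{-3} + E_{-2})) (D + E_{-2} + E_{4/3}) f = -12x^5 + 100x^4 - 920x^3 + (22562/9)x^2 - (24406/3)x + 392513/81

the image equals g(x) = -12x^5 + 100x^4 - 920x^3 + (22562/9)x^2 - (24406/3)x + 392513/81


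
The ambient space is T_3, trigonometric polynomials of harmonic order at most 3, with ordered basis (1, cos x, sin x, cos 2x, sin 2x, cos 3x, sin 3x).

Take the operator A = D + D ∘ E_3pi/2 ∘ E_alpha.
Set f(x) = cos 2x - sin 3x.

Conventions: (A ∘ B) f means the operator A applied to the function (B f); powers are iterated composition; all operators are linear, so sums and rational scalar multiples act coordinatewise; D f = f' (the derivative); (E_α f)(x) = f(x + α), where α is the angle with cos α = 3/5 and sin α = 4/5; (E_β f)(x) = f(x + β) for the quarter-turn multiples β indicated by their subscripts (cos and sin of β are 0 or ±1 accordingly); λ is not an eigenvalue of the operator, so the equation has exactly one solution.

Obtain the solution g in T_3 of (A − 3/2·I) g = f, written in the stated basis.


write g with unknown coordinates in the stated basis and equate coefficients in (A − 3/2·I) g = f
solving from the highest basis element down gives g = (42/673)cos 2x + (256/673)sin 2x + (108/305)cos 3x - (218/915)sin 3x
check: A g = (736/673)cos 2x + (384/673)sin 2x + (162/305)cos 3x - (414/305)sin 3x
so A g − 3/2·g = cos 2x - sin 3x = f ✓

the result is g(x) = (42/673)cos 2x + (256/673)sin 2x + (108/305)cos 3x - (218/915)sin 3x


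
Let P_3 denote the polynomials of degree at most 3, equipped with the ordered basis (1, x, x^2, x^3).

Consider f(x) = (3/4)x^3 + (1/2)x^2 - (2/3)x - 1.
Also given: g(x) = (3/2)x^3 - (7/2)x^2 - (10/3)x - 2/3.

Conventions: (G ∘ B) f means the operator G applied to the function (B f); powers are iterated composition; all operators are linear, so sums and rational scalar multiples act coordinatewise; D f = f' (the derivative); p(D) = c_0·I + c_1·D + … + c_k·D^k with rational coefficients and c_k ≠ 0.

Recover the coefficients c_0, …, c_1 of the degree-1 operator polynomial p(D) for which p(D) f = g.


p(D) = 2·I − 2·D, i.e. c_0 = 2, c_1 = -2

D^0 f = (3/4)x^3 + (1/2)x^2 - (2/3)x - 1
D^1 f = (9/4)x^2 + x - 2/3
matching coefficients of g against c_0 f + c_1 Df + … from the top degree down determines the c_i
solution: c_0 = 2, c_1 = -2


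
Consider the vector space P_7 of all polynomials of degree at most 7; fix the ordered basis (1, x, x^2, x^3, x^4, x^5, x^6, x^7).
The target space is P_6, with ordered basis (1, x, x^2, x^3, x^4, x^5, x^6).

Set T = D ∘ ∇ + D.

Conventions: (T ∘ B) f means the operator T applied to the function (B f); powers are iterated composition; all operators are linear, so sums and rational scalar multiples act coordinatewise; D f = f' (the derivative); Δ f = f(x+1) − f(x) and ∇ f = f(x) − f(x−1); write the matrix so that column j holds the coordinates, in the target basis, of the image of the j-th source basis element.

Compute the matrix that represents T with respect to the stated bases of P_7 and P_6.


image of 1: 0
image of x: 1
image of x^2: 2x + 2
image of x^3: 3x^2 + 6x - 3
image of x^4: 4x^3 + 12x^2 - 12x + 4
image of x^5: 5x^4 + 20x^3 - 30x^2 + 20x - 5
image of x^6: 6x^5 + 30x^4 - 60x^3 + 60x^2 - 30x + 6
image of x^7: 7x^6 + 42x^5 - 105x^4 + 140x^3 - 105x^2 + 42x - 7
each image's coordinates form column j of the matrix

the matrix is [[0, 1, 2, -3, 4, -5, 6, -7]; [0, 0, 2, 6, -12, 20, -30, 42]; [0, 0, 0, 3, 12, -30, 60, -105]; [0, 0, 0, 0, 4, 20, -60, 140]; [0, 0, 0, 0, 0, 5, 30, -105]; [0, 0, 0, 0, 0, 0, 6, 42]; [0, 0, 0, 0, 0, 0, 0, 7]] (rows listed top to bottom)


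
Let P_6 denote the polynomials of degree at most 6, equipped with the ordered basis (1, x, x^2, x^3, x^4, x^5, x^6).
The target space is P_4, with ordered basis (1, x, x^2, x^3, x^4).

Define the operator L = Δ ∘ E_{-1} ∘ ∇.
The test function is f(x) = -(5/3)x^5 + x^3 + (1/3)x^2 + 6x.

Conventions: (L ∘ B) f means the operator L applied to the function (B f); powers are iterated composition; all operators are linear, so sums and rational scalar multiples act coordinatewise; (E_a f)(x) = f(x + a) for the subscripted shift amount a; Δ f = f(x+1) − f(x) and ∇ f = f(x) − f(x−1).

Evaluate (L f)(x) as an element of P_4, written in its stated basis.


the image equals g(x) = -(100/3)x^3 + 100x^2 - (332/3)x + 134/3

∇ f = -(25/3)x^4 + (50/3)x^3 - (41/3)x^2 + 6x + 5
E_{-1} ∇ f = -(25/3)x^4 + 50x^3 - (341/3)x^2 + (350/3)x - 119/3
Δ E_{-1} ∇ f = -(100/3)x^3 + 100x^2 - (332/3)x + 134/3


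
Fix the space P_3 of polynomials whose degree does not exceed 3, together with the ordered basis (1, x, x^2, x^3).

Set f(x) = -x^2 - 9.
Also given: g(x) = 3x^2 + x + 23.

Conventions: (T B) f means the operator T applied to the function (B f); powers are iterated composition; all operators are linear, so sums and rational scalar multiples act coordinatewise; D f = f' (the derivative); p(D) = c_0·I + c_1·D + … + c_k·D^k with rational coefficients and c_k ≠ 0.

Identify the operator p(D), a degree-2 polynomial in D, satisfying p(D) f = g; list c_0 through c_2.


p(D) = -3·I − (1/2)·D + 2·D^2, i.e. c_0 = -3, c_1 = -1/2, c_2 = 2

D^0 f = -x^2 - 9
D^1 f = -2x
D^2 f = -2
matching coefficients of g against c_0 f + c_1 Df + … from the top degree down determines the c_i
solution: c_0 = -3, c_1 = -1/2, c_2 = 2


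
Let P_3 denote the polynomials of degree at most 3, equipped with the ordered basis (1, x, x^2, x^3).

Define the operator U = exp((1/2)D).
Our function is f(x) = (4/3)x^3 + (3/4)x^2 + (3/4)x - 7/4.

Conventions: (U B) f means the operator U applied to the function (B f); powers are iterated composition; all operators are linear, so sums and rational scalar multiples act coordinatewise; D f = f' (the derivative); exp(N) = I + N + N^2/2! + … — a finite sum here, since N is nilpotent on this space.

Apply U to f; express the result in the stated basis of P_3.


the result is g(x) = (4/3)x^3 + (11/4)x^2 + (5/2)x - 49/48

order-1 term: 2x^2 + (3/4)x + 3/8
order-2 term: x + 3/16
order-3 term: 1/6
the series for exp((1/2)D) f terminates at order 3
exp((1/2)D) f = (4/3)x^3 + (11/4)x^2 + (5/2)x - 49/48


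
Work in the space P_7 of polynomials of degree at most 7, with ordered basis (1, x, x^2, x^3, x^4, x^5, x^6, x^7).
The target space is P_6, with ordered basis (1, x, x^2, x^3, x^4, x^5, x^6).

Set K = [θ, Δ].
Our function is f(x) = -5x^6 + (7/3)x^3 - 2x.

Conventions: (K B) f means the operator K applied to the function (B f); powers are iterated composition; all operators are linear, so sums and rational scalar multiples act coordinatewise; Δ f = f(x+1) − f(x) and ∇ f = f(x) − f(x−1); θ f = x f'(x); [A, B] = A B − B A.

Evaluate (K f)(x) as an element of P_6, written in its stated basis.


the result is g(x) = 30x^5 + 150x^4 + 300x^3 + 293x^2 + 136x + 25

Δ f = -30x^5 - 75x^4 - 100x^3 - 68x^2 - 23x - 14/3
θ Δ f = -150x^5 - 300x^4 - 300x^3 - 136x^2 - 23x
θ f = -30x^6 + 7x^3 - 2x
Δ θ f = -180x^5 - 450x^4 - 600x^3 - 429x^2 - 159x - 25
[θ, Δ] f = 30x^5 + 150x^4 + 300x^3 + 293x^2 + 136x + 25


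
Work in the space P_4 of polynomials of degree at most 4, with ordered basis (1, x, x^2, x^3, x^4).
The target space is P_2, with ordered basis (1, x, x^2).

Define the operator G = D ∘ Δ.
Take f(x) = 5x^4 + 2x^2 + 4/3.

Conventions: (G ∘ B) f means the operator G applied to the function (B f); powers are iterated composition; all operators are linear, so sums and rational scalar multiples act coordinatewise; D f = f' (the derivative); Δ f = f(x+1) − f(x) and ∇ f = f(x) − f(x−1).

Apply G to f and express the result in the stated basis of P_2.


Δ f = 20x^3 + 30x^2 + 24x + 7
D Δ f = 60x^2 + 60x + 24

g(x) = 60x^2 + 60x + 24


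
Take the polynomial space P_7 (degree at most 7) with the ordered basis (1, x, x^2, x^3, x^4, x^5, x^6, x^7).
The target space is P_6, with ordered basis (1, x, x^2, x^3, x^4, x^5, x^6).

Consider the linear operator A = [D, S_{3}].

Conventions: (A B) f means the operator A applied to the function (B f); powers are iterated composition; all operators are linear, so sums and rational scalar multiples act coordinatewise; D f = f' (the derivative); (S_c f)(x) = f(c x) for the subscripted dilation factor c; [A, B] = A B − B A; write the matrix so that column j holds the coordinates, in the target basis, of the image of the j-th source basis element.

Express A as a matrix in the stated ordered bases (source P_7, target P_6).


the matrix is [[0, 2, 0, 0, 0, 0, 0, 0]; [0, 0, 12, 0, 0, 0, 0, 0]; [0, 0, 0, 54, 0, 0, 0, 0]; [0, 0, 0, 0, 216, 0, 0, 0]; [0, 0, 0, 0, 0, 810, 0, 0]; [0, 0, 0, 0, 0, 0, 2916, 0]; [0, 0, 0, 0, 0, 0, 0, 10206]] (rows listed top to bottom)

image of 1: 0
image of x: 2
image of x^2: 12x
image of x^3: 54x^2
image of x^4: 216x^3
image of x^5: 810x^4
image of x^6: 2916x^5
image of x^7: 10206x^6
each image's coordinates form column j of the matrix


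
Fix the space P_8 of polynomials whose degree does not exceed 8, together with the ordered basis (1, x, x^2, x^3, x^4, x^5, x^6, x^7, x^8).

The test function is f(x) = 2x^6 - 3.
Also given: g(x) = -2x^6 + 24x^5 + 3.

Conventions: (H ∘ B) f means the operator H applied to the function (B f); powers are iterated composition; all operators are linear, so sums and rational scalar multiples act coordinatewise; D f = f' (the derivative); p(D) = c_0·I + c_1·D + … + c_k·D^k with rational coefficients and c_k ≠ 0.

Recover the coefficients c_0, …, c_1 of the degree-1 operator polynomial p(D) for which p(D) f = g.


D^0 f = 2x^6 - 3
D^1 f = 12x^5
matching coefficients of g against c_0 f + c_1 Df + … from the top degree down determines the c_i
solution: c_0 = -1, c_1 = 2

c_0 = -1, c_1 = 2


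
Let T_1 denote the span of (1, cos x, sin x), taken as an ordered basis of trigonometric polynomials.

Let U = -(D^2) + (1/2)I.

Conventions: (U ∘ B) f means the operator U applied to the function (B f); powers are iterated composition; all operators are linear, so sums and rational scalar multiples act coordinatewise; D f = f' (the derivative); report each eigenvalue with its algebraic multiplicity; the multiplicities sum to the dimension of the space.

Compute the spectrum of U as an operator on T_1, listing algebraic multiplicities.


λ = 1/2 (multiplicity 1), λ = 3/2 (multiplicity 2)

image of 1: 1/2
image of cos x: (3/2)cos x
image of sin x: (3/2)sin x
the matrix is diagonal; its diagonal is (1/2, 3/2, 3/2)
for a triangular matrix the eigenvalues are the diagonal entries, with algebraic multiplicity their repetition count


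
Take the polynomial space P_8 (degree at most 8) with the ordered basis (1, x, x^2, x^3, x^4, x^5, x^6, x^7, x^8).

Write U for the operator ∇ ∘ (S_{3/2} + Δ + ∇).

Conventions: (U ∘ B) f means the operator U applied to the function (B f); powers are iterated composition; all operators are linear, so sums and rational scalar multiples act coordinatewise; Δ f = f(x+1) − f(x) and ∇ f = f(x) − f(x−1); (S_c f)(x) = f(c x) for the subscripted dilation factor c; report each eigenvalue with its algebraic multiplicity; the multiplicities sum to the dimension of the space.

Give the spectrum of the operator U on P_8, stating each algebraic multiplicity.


image of 1: 0
image of x: 3/2
image of x^2: (9/2)x + 7/4
image of x^3: (81/8)x^2 + (15/8)x - 21/8
image of x^4: (81/4)x^3 - (51/8)x^2 - (15/4)x + 175/16
image of x^5: (1215/32)x^4 - (575/16)x^3 + (255/16)x^2 + (1345/32)x - 717/32
image of x^6: (2187/32)x^5 - (7095/64)x^4 + (1725/16)x^3 + (4425/64)x^2 - (3573/32)x + 3367/64
image of x^7: (15309/128)x^6 - (35175/128)x^5 + (49665/128)x^4 - (4865/128)x^3 - (34713/128)x^2 + (42035/128)x - 13941/128
image of x^8: (6561/32)x^7 - (38759/64)x^6 + (35175/32)x^5 - (86275/128)x^4 - (7833/32)x^3 + (68761/64)x^2 - (25695/32)x + 58975/256
the matrix is upper triangular; its diagonal is (0, 0, 0, 0, 0, 0, 0, 0, 0)
for a triangular matrix the eigenvalues are the diagonal entries, with algebraic multiplicity their repetition count

λ = 0 (multiplicity 9)


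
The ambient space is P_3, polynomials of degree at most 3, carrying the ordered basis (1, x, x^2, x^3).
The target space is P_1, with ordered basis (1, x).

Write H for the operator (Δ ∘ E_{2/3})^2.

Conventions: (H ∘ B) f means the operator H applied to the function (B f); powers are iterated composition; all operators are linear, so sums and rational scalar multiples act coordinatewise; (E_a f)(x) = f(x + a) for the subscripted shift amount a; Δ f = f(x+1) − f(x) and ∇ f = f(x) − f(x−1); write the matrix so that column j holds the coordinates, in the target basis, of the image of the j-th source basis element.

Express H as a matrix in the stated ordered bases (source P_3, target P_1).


the matrix is [[0, 0, 2, 14]; [0, 0, 0, 6]] (rows listed top to bottom)

image of 1: 0
image of x: 0
image of x^2: 2
image of x^3: 6x + 14
each image's coordinates form column j of the matrix


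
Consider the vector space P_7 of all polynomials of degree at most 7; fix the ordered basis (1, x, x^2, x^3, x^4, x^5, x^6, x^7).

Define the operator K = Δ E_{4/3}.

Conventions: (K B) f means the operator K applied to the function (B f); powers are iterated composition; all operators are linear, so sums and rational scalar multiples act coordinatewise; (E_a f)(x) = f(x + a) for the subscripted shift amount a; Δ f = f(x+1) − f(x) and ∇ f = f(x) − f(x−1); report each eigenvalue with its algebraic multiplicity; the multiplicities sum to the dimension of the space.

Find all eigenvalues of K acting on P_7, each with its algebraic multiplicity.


λ = 0 (multiplicity 8)

image of 1: 0
image of x: 1
image of x^2: 2x + 11/3
image of x^3: 3x^2 + 11x + 31/3
image of x^4: 4x^3 + 22x^2 + (124/3)x + 715/27
image of x^5: 5x^4 + (110/3)x^3 + (310/3)x^2 + (3575/27)x + 5261/81
image of x^6: 6x^5 + 55x^4 + (620/3)x^3 + (3575/9)x^2 + (10522/27)x + 12617/81
image of x^7: 7x^6 + 77x^5 + (1085/3)x^4 + (25025/27)x^3 + (36827/27)x^2 + (88319/81)x + 269053/729
the matrix is upper triangular; its diagonal is (0, 0, 0, 0, 0, 0, 0, 0)
for a triangular matrix the eigenvalues are the diagonal entries, with algebraic multiplicity their repetition count


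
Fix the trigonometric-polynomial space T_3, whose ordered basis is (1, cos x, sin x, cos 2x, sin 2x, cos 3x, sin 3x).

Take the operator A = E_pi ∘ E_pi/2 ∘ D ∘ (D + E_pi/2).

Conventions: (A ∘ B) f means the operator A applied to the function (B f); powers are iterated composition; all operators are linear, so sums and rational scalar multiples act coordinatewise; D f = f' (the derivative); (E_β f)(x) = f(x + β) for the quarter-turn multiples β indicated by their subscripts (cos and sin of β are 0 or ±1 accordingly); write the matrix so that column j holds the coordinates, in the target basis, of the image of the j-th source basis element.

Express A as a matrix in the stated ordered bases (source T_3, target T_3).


the matrix is [[0, 0, 0, 0, 0, 0, 0]; [0, 0, 2, 0, 0, 0, 0]; [0, -2, 0, 0, 0, 0, 0]; [0, 0, 0, 4, 2, 0, 0]; [0, 0, 0, -2, 4, 0, 0]; [0, 0, 0, 0, 0, 0, -6]; [0, 0, 0, 0, 0, 6, 0]] (rows listed top to bottom)

image of 1: 0
image of cos x: -2sin x
image of sin x: 2cos x
image of cos 2x: 4cos 2x - 2sin 2x
image of sin 2x: 2cos 2x + 4sin 2x
image of cos 3x: 6sin 3x
image of sin 3x: -6cos 3x
each image's coordinates form column j of the matrix


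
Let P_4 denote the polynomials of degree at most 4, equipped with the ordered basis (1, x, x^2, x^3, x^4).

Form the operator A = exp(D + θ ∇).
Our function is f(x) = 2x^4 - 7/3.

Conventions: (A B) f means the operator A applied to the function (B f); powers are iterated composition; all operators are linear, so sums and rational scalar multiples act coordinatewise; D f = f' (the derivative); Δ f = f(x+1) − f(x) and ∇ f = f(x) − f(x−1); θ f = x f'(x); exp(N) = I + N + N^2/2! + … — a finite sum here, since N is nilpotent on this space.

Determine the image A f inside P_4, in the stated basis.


the result is g(x) = 2x^4 + 32x^3 + 120x^2 + 104x + 53/3

order-1 term: 32x^3 - 24x^2 + 8x
order-2 term: 144x^2 - 96x + 4
order-3 term: 192x - 32
order-4 term: 48
the series for exp(D + θ ∇) f terminates at order 4
exp(D + θ ∇) f = 2x^4 + 32x^3 + 120x^2 + 104x + 53/3
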